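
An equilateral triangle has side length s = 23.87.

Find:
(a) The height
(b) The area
(a) The height splits the triangle into two 30-60-90 halves: h = s·√3/2 = 23.87·1.73205/2 ≈ 41.3441/2 ≈ 20.672
(b) Area = (√3/4)·s² = (√3/4)·23.87² = (√3/4)·569.7769 ≈ 0.433013·569.7769 ≈ 246.721

Height = 20.67, Area = 246.7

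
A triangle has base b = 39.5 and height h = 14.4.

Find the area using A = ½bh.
A = ½·b·h = ½·39.5·14.4 = ½·568.8 = 284.4

Area = 284.4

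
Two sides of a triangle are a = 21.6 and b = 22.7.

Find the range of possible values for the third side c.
Triangle inequality: |a − b| < c < a + b
|a − b| = |21.6 − 22.7| = 1.1
a + b = 21.6 + 22.7 = 44.3

1.1 < c < 44.3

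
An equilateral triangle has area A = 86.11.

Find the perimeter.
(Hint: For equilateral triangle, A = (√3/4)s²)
A = (√3/4)s²  ⇒  s² = 4A/√3 = 4·86.11/√3 = 344.44/1.73205 ≈ 198.863
s ≈ √198.863 ≈ 14.1019
Perimeter = 3s ≈ 3·14.1019 ≈ 42.3056

Perimeter = 42.31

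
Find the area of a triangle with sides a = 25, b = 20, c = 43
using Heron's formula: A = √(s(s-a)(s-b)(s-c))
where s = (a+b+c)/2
s = (25 + 20 + 43)/2 = 88/2 = 44
s − a = 19, s − b = 24, s − c = 1
s(s−a)(s−b)(s−c) = 44·19·24·1 = 20064
Area = √20064 ≈ 141.647

s = 44.0, Area = 141.6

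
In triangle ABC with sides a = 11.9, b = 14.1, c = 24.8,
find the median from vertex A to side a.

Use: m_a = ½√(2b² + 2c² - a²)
m_a = ½√(2·14.1² + 2·24.8² − 11.9²) = ½√(2·198.81 + 2·615.04 − 141.61) = ½√(397.62 + 1230.08 − 141.61) = ½√1486.09
√1486.09 ≈ 38.5498, so m_a ≈ 19.2749

m_a = 19.27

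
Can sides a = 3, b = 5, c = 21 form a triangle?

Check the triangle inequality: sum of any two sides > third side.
a + b vs c: 3 + 5 = 8 ≤ 21  ✗
a + c vs b: 3 + 21 = 24 > 5  ✓
b + c vs a: 5 + 21 = 26 > 3  ✓

No: 3 + 5 = 8 is not > 21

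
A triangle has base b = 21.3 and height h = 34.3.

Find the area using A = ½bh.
A = ½·b·h = ½·21.3·34.3 = ½·730.59 = 365.295

Area = 365.295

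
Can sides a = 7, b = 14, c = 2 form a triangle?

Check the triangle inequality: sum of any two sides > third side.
a + b vs c: 7 + 14 = 21 > 2  ✓
a + c vs b: 7 + 2 = 9 ≤ 14  ✗
b + c vs a: 14 + 2 = 16 > 7  ✓

No: 7 + 2 = 9 is not > 14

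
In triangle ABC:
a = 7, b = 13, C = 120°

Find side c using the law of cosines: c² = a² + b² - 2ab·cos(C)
c² = 7² + 13² − 2·7·13·cos(120°)
cos(120°) ≈ -0.5
c² ≈ 49 + 169 − 182·(-0.5) ≈ 218 + 91 ≈ 309
c ≈ √309 ≈ 17.5784

c = 17.58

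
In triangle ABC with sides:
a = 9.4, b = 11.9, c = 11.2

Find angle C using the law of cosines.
c² = a² + b² − 2ab·cos(C)  ⇒  cos(C) = (a² + b² − c²)/(2ab)
cos(C) = (9.4² + 11.9² − 11.2²)/(2·9.4·11.9) = (88.36 + 141.61 − 125.44)/223.72 = 104.53/223.72 ≈ 0.467236
C = arccos(0.467236) ≈ 62.145°

C = 62.14°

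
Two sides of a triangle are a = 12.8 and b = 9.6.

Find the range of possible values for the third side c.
Triangle inequality: |a − b| < c < a + b
|a − b| = |12.8 − 9.6| = 3.2
a + b = 12.8 + 9.6 = 22.4

3.2 < c < 22.4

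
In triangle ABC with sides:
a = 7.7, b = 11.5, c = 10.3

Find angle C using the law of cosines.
c² = a² + b² − 2ab·cos(C)  ⇒  cos(C) = (a² + b² − c²)/(2ab)
cos(C) = (7.7² + 11.5² − 10.3²)/(2·7.7·11.5) = (59.29 + 132.25 − 106.09)/177.1 = 85.45/177.1 ≈ 0.482496
C = arccos(0.482496) ≈ 61.1515°

C = 61.15°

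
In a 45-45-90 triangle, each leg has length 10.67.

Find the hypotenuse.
In a 45-45-90 triangle the sides are in ratio 1 : 1 : √2, so hypotenuse = leg·√2.
Hypotenuse = 10.67·√2 ≈ 10.67·1.41421 ≈ 15.0897

Hypotenuse = 10.67√2 = 15.09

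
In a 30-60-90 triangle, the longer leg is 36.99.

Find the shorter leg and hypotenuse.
In a 30-60-90 triangle the sides are in ratio 1 : √3 : 2, so short leg = long leg/√3 and hypotenuse = 2·(short leg).
Short leg = 36.99/√3 ≈ 36.99/1.73205 ≈ 21.3562
Hypotenuse = 2·21.3562 ≈ 42.7124

Short leg = 21.36, Hypotenuse = 42.71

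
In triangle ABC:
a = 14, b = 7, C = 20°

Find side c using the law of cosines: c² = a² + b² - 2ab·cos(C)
c² = 14² + 7² − 2·14·7·cos(20°)
cos(20°) ≈ 0.939693
c² ≈ 196 + 49 − 196·(0.939693) ≈ 245 − 184.18 ≈ 60.8202
c ≈ √60.8202 ≈ 7.79873

c = 7.799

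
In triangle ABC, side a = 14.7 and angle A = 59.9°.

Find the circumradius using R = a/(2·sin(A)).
R = a/(2·sin(A)) = 14.7/(2·sin(59.9°))
sin(59.9°) ≈ 0.865151
R ≈ 14.7/(2·0.865151) = 14.7/1.7303 ≈ 8.49562

R = 8.496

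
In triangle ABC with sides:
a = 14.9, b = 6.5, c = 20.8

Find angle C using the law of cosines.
c² = a² + b² − 2ab·cos(C)  ⇒  cos(C) = (a² + b² − c²)/(2ab)
cos(C) = (14.9² + 6.5² − 20.8²)/(2·14.9·6.5) = (222.01 + 42.25 − 432.64)/193.7 = -168.38/193.7 ≈ -0.869282
C = arccos(-0.869282) ≈ 150.375°

C = 150.4°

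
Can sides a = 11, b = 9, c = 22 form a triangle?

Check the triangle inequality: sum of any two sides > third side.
a + b vs c: 11 + 9 = 20 ≤ 22  ✗
a + c vs b: 11 + 22 = 33 > 9  ✓
b + c vs a: 9 + 22 = 31 > 11  ✓

No: 11 + 9 = 20 is not > 22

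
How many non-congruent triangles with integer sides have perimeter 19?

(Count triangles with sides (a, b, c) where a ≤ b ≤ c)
Let a ≤ b ≤ c with a + b + c = 19. The only binding inequality is a + b > c, i.e. 19 − c > c, so c < 19/2; and c ≥ 19/3 since c is the largest side.
So 7 ≤ c ≤ 9. For each c, b runs from ⌈(19 − c)/2⌉ up to c (then a = 19 − b − c satisfies 1 ≤ a ≤ b automatically), giving c − ⌈(19 − c)/2⌉ + 1 choices.
Summing over c: 2 + 3 + 5 = 10
Check (closed form: nearest integer to p²/48 for even p, (p+3)²/48 for odd p): (19+3)²/48 = 22²/48 = 484/48 ≈ 10.08 → 10

10 triangles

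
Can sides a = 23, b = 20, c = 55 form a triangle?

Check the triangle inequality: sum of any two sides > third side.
a + b vs c: 23 + 20 = 43 ≤ 55  ✗
a + c vs b: 23 + 55 = 78 > 20  ✓
b + c vs a: 20 + 55 = 75 > 23  ✓

No: 23 + 20 = 43 is not > 55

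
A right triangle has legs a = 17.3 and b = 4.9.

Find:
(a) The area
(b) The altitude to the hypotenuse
(a) The legs are perpendicular, so Area = ½·a·b = ½·17.3·4.9 = ½·84.77 = 42.385
(b) Hypotenuse c = √(a² + b²) = √(299.29 + 24.01) = √323.3 ≈ 17.9805
    Area = ½·c·h_c  ⇒  h_c = 2·Area/c = 84.77/17.9805 ≈ 4.71454

Area = 42.385, h_c = 4.715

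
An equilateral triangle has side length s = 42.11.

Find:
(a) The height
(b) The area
(a) The height splits the triangle into two 30-60-90 halves: h = s·√3/2 = 42.11·1.73205/2 ≈ 72.9367/2 ≈ 36.4683
(b) Area = (√3/4)·s² = (√3/4)·42.11² = (√3/4)·1773.2521 ≈ 0.433013·1773.2521 ≈ 767.841

Height = 36.47, Area = 767.8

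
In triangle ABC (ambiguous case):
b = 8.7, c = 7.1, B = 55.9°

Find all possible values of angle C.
b/sin(B) = c/sin(C)  ⇒  sin(C) = c·sin(B)/b = 7.1·sin(55.9°)/8.7
sin(55.9°) ≈ 0.82806
sin(C) ≈ 7.1·0.82806/8.7 ≈ 5.87923/8.7 ≈ 0.675773
Candidate 1: C₁ = arcsin(0.675773) ≈ 42.5142°  →  A = 180° − 55.9° − 42.5142° ≈ 81.5858° > 0, valid
Candidate 2: C₂ = 180° − C₁ ≈ 137.486°  →  A = 180° − 55.9° − 137.486° ≈ -13.3858° ≤ 0, not a valid triangle

C = 42.51° (one solution)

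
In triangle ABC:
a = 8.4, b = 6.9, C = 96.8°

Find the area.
Two sides and the included angle (SAS): A = ½·a·b·sin(C) = ½·8.4·6.9·sin(96.8°)
sin(96.8°) ≈ 0.992966
A ≈ ½·57.96·0.992966 = 28.98·0.992966 ≈ 28.7761

Area = 28.78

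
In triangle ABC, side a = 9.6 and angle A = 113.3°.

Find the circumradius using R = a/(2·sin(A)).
R = a/(2·sin(A)) = 9.6/(2·sin(113.3°))
sin(113.3°) ≈ 0.918446
R ≈ 9.6/(2·0.918446) = 9.6/1.83689 ≈ 5.22622

R = 5.226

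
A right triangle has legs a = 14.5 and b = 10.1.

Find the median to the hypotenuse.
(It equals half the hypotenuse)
Hypotenuse c = √(a² + b²) = √(210.25 + 102.01) = √312.26 ≈ 17.6709
Median to hypotenuse = c/2 ≈ 17.6709/2 ≈ 8.83544

Median = 8.835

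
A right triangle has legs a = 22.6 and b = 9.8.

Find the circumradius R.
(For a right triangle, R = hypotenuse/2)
Hypotenuse c = √(a² + b²) = √(510.76 + 96.04) = √606.8 ≈ 24.6333
R = c/2 ≈ 24.6333/2 ≈ 12.3167

R = 12.32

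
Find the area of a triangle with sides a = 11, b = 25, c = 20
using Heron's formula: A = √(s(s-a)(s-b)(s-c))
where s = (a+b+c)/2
s = (11 + 25 + 20)/2 = 56/2 = 28
s − a = 17, s − b = 3, s − c = 8
s(s−a)(s−b)(s−c) = 28·17·3·8 = 11424
Area = √11424 ≈ 106.883

s = 28.0, Area = 106.9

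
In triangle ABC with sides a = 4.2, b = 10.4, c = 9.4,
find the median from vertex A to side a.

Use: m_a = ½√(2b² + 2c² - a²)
m_a = ½√(2·10.4² + 2·9.4² − 4.2²) = ½√(2·108.16 + 2·88.36 − 17.64) = ½√(216.32 + 176.72 − 17.64) = ½√375.4
√375.4 ≈ 19.3752, so m_a ≈ 9.68762

m_a = 9.688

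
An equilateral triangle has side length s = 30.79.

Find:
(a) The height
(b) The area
(a) The height splits the triangle into two 30-60-90 halves: h = s·√3/2 = 30.79·1.73205/2 ≈ 53.3298/2 ≈ 26.6649
(b) Area = (√3/4)·s² = (√3/4)·30.79² = (√3/4)·948.0241 ≈ 0.433013·948.0241 ≈ 410.506

Height = 26.66, Area = 410.5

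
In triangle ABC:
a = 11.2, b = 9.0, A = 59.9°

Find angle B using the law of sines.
a/sin(A) = b/sin(B)  ⇒  sin(B) = b·sin(A)/a = 9.0·sin(59.9°)/11.2
sin(59.9°) ≈ 0.865151
sin(B) ≈ 9.0·0.865151/11.2 ≈ 7.78636/11.2 ≈ 0.695211
B = arcsin(0.695211) ≈ 44.044°
(Since b ≤ a we need B ≤ A, so the obtuse alternative 180° − 44.044° ≈ 135.956° is rejected.)

B = 44.04°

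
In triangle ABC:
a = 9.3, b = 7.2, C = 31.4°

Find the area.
Two sides and the included angle (SAS): A = ½·a·b·sin(C) = ½·9.3·7.2·sin(31.4°)
sin(31.4°) ≈ 0.52101
A ≈ ½·66.96·0.52101 = 33.48·0.52101 ≈ 17.4434

Area = 17.44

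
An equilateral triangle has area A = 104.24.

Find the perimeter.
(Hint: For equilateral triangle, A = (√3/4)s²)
A = (√3/4)s²  ⇒  s² = 4A/√3 = 4·104.24/√3 = 416.96/1.73205 ≈ 240.732
s ≈ √240.732 ≈ 15.5155
Perimeter = 3s ≈ 3·15.5155 ≈ 46.5466

Perimeter = 46.55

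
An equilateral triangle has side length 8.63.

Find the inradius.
r = Area/s with s the semi-perimeter.
Area = (√3/4)·8.63² = (√3/4)·74.4769 ≈ 0.433013·74.4769 ≈ 32.2494
s = 3·8.63/2 = 12.945
r ≈ 32.2494/12.945 ≈ 2.49127
(Equivalently r = side/(2√3) = 8.63/3.4641 ≈ 2.49127.)

r = 2.491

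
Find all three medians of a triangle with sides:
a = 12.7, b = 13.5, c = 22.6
Median formula: m_a = ½√(2b² + 2c² − a²) (and cyclically). a² = 161.29, b² = 182.25, c² = 510.76.
m_a = ½√(2·182.25 + 2·510.76 − 161.29) = ½√1224.73 ≈ ½·34.9961 ≈ 17.4981
m_b = ½√(2·161.29 + 2·510.76 − 182.25) = ½√1161.85 ≈ ½·34.0859 ≈ 17.043
m_c = ½√(2·161.29 + 2·182.25 − 510.76) = ½√176.32 ≈ ½·13.2786 ≈ 6.63928

m_a = 17.5, m_b = 17.04, m_c = 6.639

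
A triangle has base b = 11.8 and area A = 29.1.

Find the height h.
A = ½·b·h  ⇒  h = 2A/b = 2·29.1/11.8 = 58.2/11.8 ≈ 4.9322

h = 4.932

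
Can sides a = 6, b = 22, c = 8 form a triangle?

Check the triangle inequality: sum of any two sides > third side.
a + b vs c: 6 + 22 = 28 > 8  ✓
a + c vs b: 6 + 8 = 14 ≤ 22  ✗
b + c vs a: 22 + 8 = 30 > 6  ✓

No: 6 + 8 = 14 is not > 22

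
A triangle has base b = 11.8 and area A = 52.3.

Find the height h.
A = ½·b·h  ⇒  h = 2A/b = 2·52.3/11.8 = 104.6/11.8 ≈ 8.86441

h = 8.864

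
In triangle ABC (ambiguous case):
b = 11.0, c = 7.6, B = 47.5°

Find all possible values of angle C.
b/sin(B) = c/sin(C)  ⇒  sin(C) = c·sin(B)/b = 7.6·sin(47.5°)/11.0
sin(47.5°) ≈ 0.737277
sin(C) ≈ 7.6·0.737277/11.0 ≈ 5.60331/11.0 ≈ 0.509392
Candidate 1: C₁ = arcsin(0.509392) ≈ 30.6233°  →  A = 180° − 47.5° − 30.6233° ≈ 101.877° > 0, valid
Candidate 2: C₂ = 180° − C₁ ≈ 149.377°  →  A = 180° − 47.5° − 149.377° ≈ -16.8767° ≤ 0, not a valid triangle

C = 30.62° (one solution)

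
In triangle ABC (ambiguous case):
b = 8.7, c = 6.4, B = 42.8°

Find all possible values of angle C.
b/sin(B) = c/sin(C)  ⇒  sin(C) = c·sin(B)/b = 6.4·sin(42.8°)/8.7
sin(42.8°) ≈ 0.679441
sin(C) ≈ 6.4·0.679441/8.7 ≈ 4.34842/8.7 ≈ 0.499819
Candidate 1: C₁ = arcsin(0.499819) ≈ 29.988°  →  A = 180° − 42.8° − 29.988° ≈ 107.212° > 0, valid
Candidate 2: C₂ = 180° − C₁ ≈ 150.012°  →  A = 180° − 42.8° − 150.012° ≈ -12.812° ≤ 0, not a valid triangle

C = 29.99° (one solution)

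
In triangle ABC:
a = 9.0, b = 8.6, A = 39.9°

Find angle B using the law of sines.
a/sin(A) = b/sin(B)  ⇒  sin(B) = b·sin(A)/a = 8.6·sin(39.9°)/9.0
sin(39.9°) ≈ 0.64145
sin(B) ≈ 8.6·0.64145/9.0 ≈ 5.51647/9.0 ≈ 0.612941
B = arcsin(0.612941) ≈ 37.8024°
(Since b ≤ a we need B ≤ A, so the obtuse alternative 180° − 37.8024° ≈ 142.198° is rejected.)

B = 37.8°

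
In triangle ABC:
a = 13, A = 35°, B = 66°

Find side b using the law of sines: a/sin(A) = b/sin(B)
a/sin(A) = b/sin(B)  ⇒  b = a·sin(B)/sin(A) = 13·sin(66°)/sin(35°)
sin(66°) ≈ 0.913545, sin(35°) ≈ 0.573576
b ≈ 13·0.913545/0.573576 ≈ 11.8761/0.573576 ≈ 20.7053

b = 20.71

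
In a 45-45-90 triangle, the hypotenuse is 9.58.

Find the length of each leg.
In a 45-45-90 triangle hypotenuse = leg·√2, so leg = hypotenuse/√2.
Leg = 9.58/√2 ≈ 9.58/1.41421 ≈ 6.77408

Each leg = 6.774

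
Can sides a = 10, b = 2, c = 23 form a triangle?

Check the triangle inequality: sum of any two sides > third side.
a + b vs c: 10 + 2 = 12 ≤ 23  ✗
a + c vs b: 10 + 23 = 33 > 2  ✓
b + c vs a: 2 + 23 = 25 > 10  ✓

No: 10 + 2 = 12 is not > 23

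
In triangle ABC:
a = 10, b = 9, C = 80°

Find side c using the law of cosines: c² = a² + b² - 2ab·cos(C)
c² = 10² + 9² − 2·10·9·cos(80°)
cos(80°) ≈ 0.173648
c² ≈ 100 + 81 − 180·(0.173648) ≈ 181 − 31.2567 ≈ 149.743
c ≈ √149.743 ≈ 12.237

c = 12.24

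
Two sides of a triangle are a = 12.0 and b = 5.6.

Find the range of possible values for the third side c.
Triangle inequality: |a − b| < c < a + b
|a − b| = |12.0 − 5.6| = 6.4
a + b = 12.0 + 5.6 = 17.6

6.4 < c < 17.6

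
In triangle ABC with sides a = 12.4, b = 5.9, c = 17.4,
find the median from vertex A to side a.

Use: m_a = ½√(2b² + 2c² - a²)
m_a = ½√(2·5.9² + 2·17.4² − 12.4²) = ½√(2·34.81 + 2·302.76 − 153.76) = ½√(69.62 + 605.52 − 153.76) = ½√521.38
√521.38 ≈ 22.8337, so m_a ≈ 11.4169

m_a = 11.42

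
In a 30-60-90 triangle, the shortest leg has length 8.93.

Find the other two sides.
In a 30-60-90 triangle the sides are in ratio 1 : √3 : 2 (short leg : long leg : hypotenuse).
Long leg = 8.93·√3 ≈ 8.93·1.73205 ≈ 15.4672
Hypotenuse = 2·8.93 = 17.86

Long leg = 8.93√3 = 15.47, Hypotenuse = 17.86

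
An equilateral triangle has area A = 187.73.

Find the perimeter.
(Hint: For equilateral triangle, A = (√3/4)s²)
A = (√3/4)s²  ⇒  s² = 4A/√3 = 4·187.73/√3 = 750.92/1.73205 ≈ 433.544
s ≈ √433.544 ≈ 20.8217
Perimeter = 3s ≈ 3·20.8217 ≈ 62.4651

Perimeter = 62.47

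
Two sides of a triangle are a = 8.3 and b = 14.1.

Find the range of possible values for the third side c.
Triangle inequality: |a − b| < c < a + b
|a − b| = |8.3 − 14.1| = 5.8
a + b = 8.3 + 14.1 = 22.4

5.8 < c < 22.4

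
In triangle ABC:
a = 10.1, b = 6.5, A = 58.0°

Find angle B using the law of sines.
a/sin(A) = b/sin(B)  ⇒  sin(B) = b·sin(A)/a = 6.5·sin(58.0°)/10.1
sin(58.0°) ≈ 0.848048
sin(B) ≈ 6.5·0.848048/10.1 ≈ 5.51231/10.1 ≈ 0.545774
B = arcsin(0.545774) ≈ 33.0775°
(Since b ≤ a we need B ≤ A, so the obtuse alternative 180° − 33.0775° ≈ 146.922° is rejected.)

B = 33.08°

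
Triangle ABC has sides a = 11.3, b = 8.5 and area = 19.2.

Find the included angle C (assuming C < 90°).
Area = ½·a·b·sin(C)  ⇒  sin(C) = 2·Area/(a·b) = 2·19.2/(11.3·8.5) = 38.4/96.05 ≈ 0.399792
C = arcsin(0.399792) ≈ 23.5652° (taking the acute solution since C < 90°)

C = 23.57°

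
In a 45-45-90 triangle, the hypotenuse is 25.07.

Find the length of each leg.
In a 45-45-90 triangle hypotenuse = leg·√2, so leg = hypotenuse/√2.
Leg = 25.07/√2 ≈ 25.07/1.41421 ≈ 17.7272

Each leg = 17.73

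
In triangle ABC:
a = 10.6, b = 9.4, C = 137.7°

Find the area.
Two sides and the included angle (SAS): A = ½·a·b·sin(C) = ½·10.6·9.4·sin(137.7°)
sin(137.7°) ≈ 0.673013
A ≈ ½·99.64·0.673013 = 49.82·0.673013 ≈ 33.5295

Area = 33.53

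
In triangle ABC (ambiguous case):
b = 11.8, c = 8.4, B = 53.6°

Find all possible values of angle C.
b/sin(B) = c/sin(C)  ⇒  sin(C) = c·sin(B)/b = 8.4·sin(53.6°)/11.8
sin(53.6°) ≈ 0.804894
sin(C) ≈ 8.4·0.804894/11.8 ≈ 6.76111/11.8 ≈ 0.572975
Candidate 1: C₁ = arcsin(0.572975) ≈ 34.958°  →  A = 180° − 53.6° − 34.958° ≈ 91.442° > 0, valid
Candidate 2: C₂ = 180° − C₁ ≈ 145.042°  →  A = 180° − 53.6° − 145.042° ≈ -18.642° ≤ 0, not a valid triangle

C = 34.96° (one solution)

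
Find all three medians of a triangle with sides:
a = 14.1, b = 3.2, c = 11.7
Median formula: m_a = ½√(2b² + 2c² − a²) (and cyclically). a² = 198.81, b² = 10.24, c² = 136.89.
m_a = ½√(2·10.24 + 2·136.89 − 198.81) = ½√95.45 ≈ ½·9.76985 ≈ 4.88493
m_b = ½√(2·198.81 + 2·136.89 − 10.24) = ½√661.16 ≈ ½·25.713 ≈ 12.8565
m_c = ½√(2·198.81 + 2·10.24 − 136.89) = ½√281.21 ≈ ½·16.7693 ≈ 8.38466

m_a = 4.885, m_b = 12.86, m_c = 8.385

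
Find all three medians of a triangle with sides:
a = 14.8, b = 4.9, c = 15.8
Median formula: m_a = ½√(2b² + 2c² − a²) (and cyclically). a² = 219.04, b² = 24.01, c² = 249.64.
m_a = ½√(2·24.01 + 2·249.64 − 219.04) = ½√328.26 ≈ ½·18.1179 ≈ 9.05897
m_b = ½√(2·219.04 + 2·249.64 − 24.01) = ½√913.35 ≈ ½·30.2217 ≈ 15.1108
m_c = ½√(2·219.04 + 2·24.01 − 249.64) = ½√236.46 ≈ ½·15.3773 ≈ 7.68863

m_a = 9.059, m_b = 15.11, m_c = 7.689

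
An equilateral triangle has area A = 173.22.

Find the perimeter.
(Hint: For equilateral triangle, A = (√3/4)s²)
A = (√3/4)s²  ⇒  s² = 4A/√3 = 4·173.22/√3 = 692.88/1.73205 ≈ 400.034
s ≈ √400.034 ≈ 20.0009
Perimeter = 3s ≈ 3·20.0009 ≈ 60.0026

Perimeter = 60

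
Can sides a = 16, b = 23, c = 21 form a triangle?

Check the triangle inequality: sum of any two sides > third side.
a + b vs c: 16 + 23 = 39 > 21  ✓
a + c vs b: 16 + 21 = 37 > 23  ✓
b + c vs a: 23 + 21 = 44 > 16  ✓

Yes, triangle inequality satisfied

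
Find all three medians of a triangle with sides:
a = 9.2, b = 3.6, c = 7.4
Median formula: m_a = ½√(2b² + 2c² − a²) (and cyclically). a² = 84.64, b² = 12.96, c² = 54.76.
m_a = ½√(2·12.96 + 2·54.76 − 84.64) = ½√50.8 ≈ ½·7.12741 ≈ 3.56371
m_b = ½√(2·84.64 + 2·54.76 − 12.96) = ½√265.84 ≈ ½·16.3046 ≈ 8.1523
m_c = ½√(2·84.64 + 2·12.96 − 54.76) = ½√140.44 ≈ ½·11.8507 ≈ 5.92537

m_a = 3.564, m_b = 8.152, m_c = 5.925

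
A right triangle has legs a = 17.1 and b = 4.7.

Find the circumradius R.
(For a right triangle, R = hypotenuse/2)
Hypotenuse c = √(a² + b²) = √(292.41 + 22.09) = √314.5 ≈ 17.7341
R = c/2 ≈ 17.7341/2 ≈ 8.86707

R = 8.867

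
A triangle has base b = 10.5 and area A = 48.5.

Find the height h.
A = ½·b·h  ⇒  h = 2A/b = 2·48.5/10.5 = 97/10.5 ≈ 9.2381

h = 9.238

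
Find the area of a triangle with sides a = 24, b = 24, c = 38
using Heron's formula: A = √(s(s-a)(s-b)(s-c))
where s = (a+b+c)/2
s = (24 + 24 + 38)/2 = 86/2 = 43
s − a = 19, s − b = 19, s − c = 5
s(s−a)(s−b)(s−c) = 43·19·19·5 = 77615
Area = √77615 ≈ 278.595

s = 43.0, Area = 278.6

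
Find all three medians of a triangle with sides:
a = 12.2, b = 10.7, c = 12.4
Median formula: m_a = ½√(2b² + 2c² − a²) (and cyclically). a² = 148.84, b² = 114.49, c² = 153.76.
m_a = ½√(2·114.49 + 2·153.76 − 148.84) = ½√387.66 ≈ ½·19.6891 ≈ 9.84454
m_b = ½√(2·148.84 + 2·153.76 − 114.49) = ½√490.71 ≈ ½·22.152 ≈ 11.076
m_c = ½√(2·148.84 + 2·114.49 − 153.76) = ½√372.9 ≈ ½·19.3106 ≈ 9.65531

m_a = 9.845, m_b = 11.08, m_c = 9.655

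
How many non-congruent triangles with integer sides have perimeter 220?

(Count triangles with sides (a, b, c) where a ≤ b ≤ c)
Let a ≤ b ≤ c with a + b + c = 220. The only binding inequality is a + b > c, i.e. 220 − c > c, so c < 220/2; and c ≥ 220/3 since c is the largest side.
So 74 ≤ c ≤ 109. For each c, b runs from ⌈(220 − c)/2⌉ up to c (then a = 220 − b − c satisfies 1 ≤ a ≤ b automatically), giving c − ⌈(220 − c)/2⌉ + 1 choices.
Summing over c: 2 + 3 + 5 + 6 + … + 53 + 54  (36 terms, c = 74, …, 109) = 1008
Check (closed form: nearest integer to p²/48 for even p, (p+3)²/48 for odd p): 220²/48 = 48400/48 ≈ 1008.33 → 1008

1008 triangles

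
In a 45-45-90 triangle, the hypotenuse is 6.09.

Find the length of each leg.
In a 45-45-90 triangle hypotenuse = leg·√2, so leg = hypotenuse/√2.
Leg = 6.09/√2 ≈ 6.09/1.41421 ≈ 4.30628

Each leg = 4.306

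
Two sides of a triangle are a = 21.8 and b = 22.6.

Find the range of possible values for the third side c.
Triangle inequality: |a − b| < c < a + b
|a − b| = |21.8 − 22.6| = 0.8
a + b = 21.8 + 22.6 = 44.4

0.8 < c < 44.4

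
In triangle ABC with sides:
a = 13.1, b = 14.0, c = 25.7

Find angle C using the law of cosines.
c² = a² + b² − 2ab·cos(C)  ⇒  cos(C) = (a² + b² − c²)/(2ab)
cos(C) = (13.1² + 14.0² − 25.7²)/(2·13.1·14.0) = (171.61 + 196 − 660.49)/366.8 = -292.88/366.8 ≈ -0.798473
C = arccos(-0.798473) ≈ 142.985°

C = 143°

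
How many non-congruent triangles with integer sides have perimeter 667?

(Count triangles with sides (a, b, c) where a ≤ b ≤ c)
Let a ≤ b ≤ c with a + b + c = 667. The only binding inequality is a + b > c, i.e. 667 − c > c, so c < 667/2; and c ≥ 667/3 since c is the largest side.
So 223 ≤ c ≤ 333. For each c, b runs from ⌈(667 − c)/2⌉ up to c (then a = 667 − b − c satisfies 1 ≤ a ≤ b automatically), giving c − ⌈(667 − c)/2⌉ + 1 choices.
Summing over c: 2 + 3 + 5 + 6 + … + 165 + 167  (111 terms, c = 223, …, 333) = 9352
Check (closed form: nearest integer to p²/48 for even p, (p+3)²/48 for odd p): (667+3)²/48 = 670²/48 = 448900/48 ≈ 9352.08 → 9352

9352 triangles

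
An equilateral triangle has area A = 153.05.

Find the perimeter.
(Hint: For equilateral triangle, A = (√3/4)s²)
A = (√3/4)s²  ⇒  s² = 4A/√3 = 4·153.05/√3 = 612.2/1.73205 ≈ 353.454
s ≈ √353.454 ≈ 18.8004
Perimeter = 3s ≈ 3·18.8004 ≈ 56.4011

Perimeter = 56.4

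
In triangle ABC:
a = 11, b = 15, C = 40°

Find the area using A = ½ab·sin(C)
A = ½·a·b·sin(C) = ½·11·15·sin(40°)
sin(40°) ≈ 0.642788
A ≈ ½·165·0.642788 = 82.5·0.642788 ≈ 53.03

Area = 53.03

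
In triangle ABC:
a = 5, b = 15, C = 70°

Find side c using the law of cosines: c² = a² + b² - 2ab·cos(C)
c² = 5² + 15² − 2·5·15·cos(70°)
cos(70°) ≈ 0.34202
c² ≈ 25 + 225 − 150·(0.34202) ≈ 250 − 51.303 ≈ 198.697
c ≈ √198.697 ≈ 14.096

c = 14.1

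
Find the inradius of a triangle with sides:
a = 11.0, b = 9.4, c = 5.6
r = Area/s where s is the semi-perimeter.
s = (11.0 + 9.4 + 5.6)/2 = 26/2 = 13
Area = √(s(s−a)(s−b)(s−c)) = √(13·2·3.6·7.4) ≈ √692.64 ≈ 26.3181
r ≈ 26.3181/13 ≈ 2.02447

r = 2.024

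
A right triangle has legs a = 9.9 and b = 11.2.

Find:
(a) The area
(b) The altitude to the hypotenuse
(a) The legs are perpendicular, so Area = ½·a·b = ½·9.9·11.2 = ½·110.88 = 55.44
(b) Hypotenuse c = √(a² + b²) = √(98.01 + 125.44) = √223.45 ≈ 14.9482
    Area = ½·c·h_c  ⇒  h_c = 2·Area/c = 110.88/14.9482 ≈ 7.41759

Area = 55.44, h_c = 7.418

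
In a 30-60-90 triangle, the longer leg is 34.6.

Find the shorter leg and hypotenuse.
In a 30-60-90 triangle the sides are in ratio 1 : √3 : 2, so short leg = long leg/√3 and hypotenuse = 2·(short leg).
Short leg = 34.6/√3 ≈ 34.6/1.73205 ≈ 19.9763
Hypotenuse = 2·19.9763 ≈ 39.9526

Short leg = 19.98, Hypotenuse = 39.95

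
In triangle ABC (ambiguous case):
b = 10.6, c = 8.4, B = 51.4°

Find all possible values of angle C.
b/sin(B) = c/sin(C)  ⇒  sin(C) = c·sin(B)/b = 8.4·sin(51.4°)/10.6
sin(51.4°) ≈ 0.78152
sin(C) ≈ 8.4·0.78152/10.6 ≈ 6.56477/10.6 ≈ 0.619318
Candidate 1: C₁ = arcsin(0.619318) ≈ 38.2664°  →  A = 180° − 51.4° − 38.2664° ≈ 90.3336° > 0, valid
Candidate 2: C₂ = 180° − C₁ ≈ 141.734°  →  A = 180° − 51.4° − 141.734° ≈ -13.1336° ≤ 0, not a valid triangle

C = 38.27° (one solution)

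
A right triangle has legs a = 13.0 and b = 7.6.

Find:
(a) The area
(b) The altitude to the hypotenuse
(a) The legs are perpendicular, so Area = ½·a·b = ½·13.0·7.6 = ½·98.8 = 49.4
(b) Hypotenuse c = √(a² + b²) = √(169 + 57.76) = √226.76 ≈ 15.0586
    Area = ½·c·h_c  ⇒  h_c = 2·Area/c = 98.8/15.0586 ≈ 6.56106

Area = 49.4, h_c = 6.561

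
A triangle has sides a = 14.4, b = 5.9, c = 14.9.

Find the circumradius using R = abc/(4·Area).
First find the area with Heron's formula.
s = (14.4 + 5.9 + 14.9)/2 = 17.6
Area = √(s(s−a)(s−b)(s−c)) = √(17.6·3.2·11.7·2.7) ≈ √1779.15 ≈ 42.18
abc = 14.4·5.9·14.9 = 1265.904
R = abc/(4·Area) ≈ 1265.904/(4·42.18) = 1265.904/168.72 ≈ 7.50299

R = 7.503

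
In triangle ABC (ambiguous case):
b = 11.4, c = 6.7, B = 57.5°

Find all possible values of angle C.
b/sin(B) = c/sin(C)  ⇒  sin(C) = c·sin(B)/b = 6.7·sin(57.5°)/11.4
sin(57.5°) ≈ 0.843391
sin(C) ≈ 6.7·0.843391/11.4 ≈ 5.65072/11.4 ≈ 0.495677
Candidate 1: C₁ = arcsin(0.495677) ≈ 29.7144°  →  A = 180° − 57.5° − 29.7144° ≈ 92.7856° > 0, valid
Candidate 2: C₂ = 180° − C₁ ≈ 150.286°  →  A = 180° − 57.5° − 150.286° ≈ -27.7856° ≤ 0, not a valid triangle

C = 29.71° (one solution)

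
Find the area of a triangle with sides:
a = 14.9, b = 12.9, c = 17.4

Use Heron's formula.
s = (14.9 + 12.9 + 17.4)/2 = 45.2/2 = 22.6
s − a = 7.7, s − b = 9.7, s − c = 5.2
s(s−a)(s−b)(s−c) = 22.6·7.7·9.7·5.2 ≈ 8777.57
Area = √8777.57 ≈ 93.6887

Area = 93.69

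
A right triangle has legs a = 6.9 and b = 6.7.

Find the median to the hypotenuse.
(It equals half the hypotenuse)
Hypotenuse c = √(a² + b²) = √(47.61 + 44.89) = √92.5 ≈ 9.61769
Median to hypotenuse = c/2 ≈ 9.61769/2 ≈ 4.80885

Median = 4.809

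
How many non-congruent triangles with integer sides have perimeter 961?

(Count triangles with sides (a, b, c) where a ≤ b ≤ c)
Let a ≤ b ≤ c with a + b + c = 961. The only binding inequality is a + b > c, i.e. 961 − c > c, so c < 961/2; and c ≥ 961/3 since c is the largest side.
So 321 ≤ c ≤ 480. For each c, b runs from ⌈(961 − c)/2⌉ up to c (then a = 961 − b − c satisfies 1 ≤ a ≤ b automatically), giving c − ⌈(961 − c)/2⌉ + 1 choices.
Summing over c: 2 + 3 + 5 + 6 + … + 239 + 240  (160 terms, c = 321, …, 480) = 19360
Check (closed form: nearest integer to p²/48 for even p, (p+3)²/48 for odd p): (961+3)²/48 = 964²/48 = 929296/48 ≈ 19360.33 → 19360

19360 triangles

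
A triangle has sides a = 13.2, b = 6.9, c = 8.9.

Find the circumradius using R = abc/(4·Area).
First find the area with Heron's formula.
s = (13.2 + 6.9 + 8.9)/2 = 14.5
Area = √(s(s−a)(s−b)(s−c)) = √(14.5·1.3·7.6·5.6) ≈ √802.256 ≈ 28.3241
abc = 13.2·6.9·8.9 = 810.612
R = abc/(4·Area) ≈ 810.612/(4·28.3241) = 810.612/113.296 ≈ 7.15478

R = 7.155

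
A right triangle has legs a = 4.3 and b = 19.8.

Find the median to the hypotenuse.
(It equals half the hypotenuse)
Hypotenuse c = √(a² + b²) = √(18.49 + 392.04) = √410.53 ≈ 20.2615
Median to hypotenuse = c/2 ≈ 20.2615/2 ≈ 10.1308

Median = 10.13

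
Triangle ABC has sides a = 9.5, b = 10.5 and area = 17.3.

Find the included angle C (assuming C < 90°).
Area = ½·a·b·sin(C)  ⇒  sin(C) = 2·Area/(a·b) = 2·17.3/(9.5·10.5) = 34.6/99.75 ≈ 0.346867
C = arcsin(0.346867) ≈ 20.2958° (taking the acute solution since C < 90°)

C = 20.3°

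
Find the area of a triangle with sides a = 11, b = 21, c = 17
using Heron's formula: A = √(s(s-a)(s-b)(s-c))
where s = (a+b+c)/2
s = (11 + 21 + 17)/2 = 49/2 = 24.5
s − a = 13.5, s − b = 3.5, s − c = 7.5
s(s−a)(s−b)(s−c) = 24.5·13.5·3.5·7.5 = 8682.1875
Area = √8682.1875 ≈ 93.1783

s = 24.5, Area = 93.18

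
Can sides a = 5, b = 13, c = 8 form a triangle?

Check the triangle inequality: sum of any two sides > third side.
a + b vs c: 5 + 13 = 18 > 8  ✓
a + c vs b: 5 + 8 = 13 ≤ 13  ✗
b + c vs a: 13 + 8 = 21 > 5  ✓

No: 5 + 8 = 13 is not > 13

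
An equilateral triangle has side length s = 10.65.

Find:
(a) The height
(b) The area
(a) The height splits the triangle into two 30-60-90 halves: h = s·√3/2 = 10.65·1.73205/2 ≈ 18.4463/2 ≈ 9.22317
(b) Area = (√3/4)·s² = (√3/4)·10.65² = (√3/4)·113.4225 ≈ 0.433013·113.4225 ≈ 49.1134

Height = 9.223, Area = 49.11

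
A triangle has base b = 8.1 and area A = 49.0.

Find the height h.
A = ½·b·h  ⇒  h = 2A/b = 2·49.0/8.1 = 98/8.1 ≈ 12.0988

h = 12.1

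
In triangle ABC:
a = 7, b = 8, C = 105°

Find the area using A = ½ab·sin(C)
A = ½·a·b·sin(C) = ½·7·8·sin(105°)
sin(105°) ≈ 0.965926
A ≈ ½·56·0.965926 = 28·0.965926 ≈ 27.0459

Area = 27.05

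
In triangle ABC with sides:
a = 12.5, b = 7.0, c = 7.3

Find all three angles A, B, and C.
Law of cosines for each angle (a² = 156.25, b² = 49, c² = 53.29):
cos(A) = (b² + c² − a²)/(2bc) = (49 + 53.29 − 156.25)/(2·7.0·7.3) = -53.96/102.2 ≈ -0.527984  ⇒  A ≈ 121.869°
cos(B) = (a² + c² − b²)/(2ac) = (156.25 + 53.29 − 49)/(2·12.5·7.3) = 160.54/182.5 ≈ 0.879671  ⇒  B ≈ 28.3973°
cos(C) = (a² + b² − c²)/(2ab) = (156.25 + 49 − 53.29)/(2·12.5·7.0) = 151.96/175 ≈ 0.868343  ⇒  C ≈ 29.7334°
Check: A + B + C ≈ 180°

A = 121.9°, B = 28.4°, C = 29.73°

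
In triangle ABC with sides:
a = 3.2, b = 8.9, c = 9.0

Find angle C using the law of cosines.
c² = a² + b² − 2ab·cos(C)  ⇒  cos(C) = (a² + b² − c²)/(2ab)
cos(C) = (3.2² + 8.9² − 9.0²)/(2·3.2·8.9) = (10.24 + 79.21 − 81)/56.96 = 8.45/56.96 ≈ 0.14835
C = arccos(0.14835) ≈ 81.4687°

C = 81.47°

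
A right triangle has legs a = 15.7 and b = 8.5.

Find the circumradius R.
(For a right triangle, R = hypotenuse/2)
Hypotenuse c = √(a² + b²) = √(246.49 + 72.25) = √318.74 ≈ 17.8533
R = c/2 ≈ 17.8533/2 ≈ 8.92665

R = 8.927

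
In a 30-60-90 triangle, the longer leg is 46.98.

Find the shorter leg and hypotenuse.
In a 30-60-90 triangle the sides are in ratio 1 : √3 : 2, so short leg = long leg/√3 and hypotenuse = 2·(short leg).
Short leg = 46.98/√3 ≈ 46.98/1.73205 ≈ 27.1239
Hypotenuse = 2·27.1239 ≈ 54.2478

Short leg = 27.12, Hypotenuse = 54.25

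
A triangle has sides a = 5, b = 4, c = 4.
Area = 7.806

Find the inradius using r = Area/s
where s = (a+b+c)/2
s = (5 + 4 + 4)/2 = 13/2 = 6.5
r = Area/s = 7.806/6.5 ≈ 1.20092

r = 1.201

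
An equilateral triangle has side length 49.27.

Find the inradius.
r = Area/s with s the semi-perimeter.
Area = (√3/4)·49.27² = (√3/4)·2427.5329 ≈ 0.433013·2427.5329 ≈ 1051.15
s = 3·49.27/2 = 73.905
r ≈ 1051.15/73.905 ≈ 14.223
(Equivalently r = side/(2√3) = 49.27/3.4641 ≈ 14.223.)

r = 14.22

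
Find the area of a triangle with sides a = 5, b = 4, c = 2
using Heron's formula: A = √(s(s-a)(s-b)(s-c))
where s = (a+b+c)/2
s = (5 + 4 + 2)/2 = 11/2 = 5.5
s − a = 0.5, s − b = 1.5, s − c = 3.5
s(s−a)(s−b)(s−c) = 5.5·0.5·1.5·3.5 = 14.4375
Area = √14.4375 ≈ 3.79967

s = 5.5, Area = 3.8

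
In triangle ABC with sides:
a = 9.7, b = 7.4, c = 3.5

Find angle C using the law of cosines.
c² = a² + b² − 2ab·cos(C)  ⇒  cos(C) = (a² + b² − c²)/(2ab)
cos(C) = (9.7² + 7.4² − 3.5²)/(2·9.7·7.4) = (94.09 + 54.76 − 12.25)/143.56 = 136.6/143.56 ≈ 0.951519
C = arccos(0.951519) ≈ 17.9141°

C = 17.91°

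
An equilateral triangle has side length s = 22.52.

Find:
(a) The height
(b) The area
(a) The height splits the triangle into two 30-60-90 halves: h = s·√3/2 = 22.52·1.73205/2 ≈ 39.0058/2 ≈ 19.5029
(b) Area = (√3/4)·s² = (√3/4)·22.52² = (√3/4)·507.1504 ≈ 0.433013·507.1504 ≈ 219.603

Height = 19.5, Area = 219.6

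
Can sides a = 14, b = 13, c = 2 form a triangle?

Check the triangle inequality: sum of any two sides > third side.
a + b vs c: 14 + 13 = 27 > 2  ✓
a + c vs b: 14 + 2 = 16 > 13  ✓
b + c vs a: 13 + 2 = 15 > 14  ✓

Yes, triangle inequality satisfied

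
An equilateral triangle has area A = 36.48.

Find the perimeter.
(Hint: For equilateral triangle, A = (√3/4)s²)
A = (√3/4)s²  ⇒  s² = 4A/√3 = 4·36.48/√3 = 145.92/1.73205 ≈ 84.247
s ≈ √84.247 ≈ 9.17861
Perimeter = 3s ≈ 3·9.17861 ≈ 27.5358

Perimeter = 27.54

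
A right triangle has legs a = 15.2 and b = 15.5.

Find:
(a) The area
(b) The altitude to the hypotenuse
(a) The legs are perpendicular, so Area = ½·a·b = ½·15.2·15.5 = ½·235.6 = 117.8
(b) Hypotenuse c = √(a² + b²) = √(231.04 + 240.25) = √471.29 ≈ 21.7092
    Area = ½·c·h_c  ⇒  h_c = 2·Area/c = 235.6/21.7092 ≈ 10.8525

Area = 117.8, h_c = 10.85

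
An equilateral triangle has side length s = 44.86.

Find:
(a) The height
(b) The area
(a) The height splits the triangle into two 30-60-90 halves: h = s·√3/2 = 44.86·1.73205/2 ≈ 77.6998/2 ≈ 38.8499
(b) Area = (√3/4)·s² = (√3/4)·44.86² = (√3/4)·2012.4196 ≈ 0.433013·2012.4196 ≈ 871.403

Height = 38.85, Area = 871.4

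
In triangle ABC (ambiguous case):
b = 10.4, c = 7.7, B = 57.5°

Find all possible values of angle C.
b/sin(B) = c/sin(C)  ⇒  sin(C) = c·sin(B)/b = 7.7·sin(57.5°)/10.4
sin(57.5°) ≈ 0.843391
sin(C) ≈ 7.7·0.843391/10.4 ≈ 6.49411/10.4 ≈ 0.624434
Candidate 1: C₁ = arcsin(0.624434) ≈ 38.6407°  →  A = 180° − 57.5° − 38.6407° ≈ 83.8593° > 0, valid
Candidate 2: C₂ = 180° − C₁ ≈ 141.359°  →  A = 180° − 57.5° − 141.359° ≈ -18.8593° ≤ 0, not a valid triangle

C = 38.64° (one solution)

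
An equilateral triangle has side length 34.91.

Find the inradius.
r = Area/s with s the semi-perimeter.
Area = (√3/4)·34.91² = (√3/4)·1218.7081 ≈ 0.433013·1218.7081 ≈ 527.716
s = 3·34.91/2 = 52.365
r ≈ 527.716/52.365 ≈ 10.0776
(Equivalently r = side/(2√3) = 34.91/3.4641 ≈ 10.0776.)

r = 10.08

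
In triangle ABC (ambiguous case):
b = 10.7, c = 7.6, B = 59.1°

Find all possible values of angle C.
b/sin(B) = c/sin(C)  ⇒  sin(C) = c·sin(B)/b = 7.6·sin(59.1°)/10.7
sin(59.1°) ≈ 0.858065
sin(C) ≈ 7.6·0.858065/10.7 ≈ 6.52129/10.7 ≈ 0.609467
Candidate 1: C₁ = arcsin(0.609467) ≈ 37.5509°  →  A = 180° − 59.1° − 37.5509° ≈ 83.3491° > 0, valid
Candidate 2: C₂ = 180° − C₁ ≈ 142.449°  →  A = 180° − 59.1° − 142.449° ≈ -21.5491° ≤ 0, not a valid triangle

C = 37.55° (one solution)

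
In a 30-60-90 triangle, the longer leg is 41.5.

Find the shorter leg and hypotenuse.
In a 30-60-90 triangle the sides are in ratio 1 : √3 : 2, so short leg = long leg/√3 and hypotenuse = 2·(short leg).
Short leg = 41.5/√3 ≈ 41.5/1.73205 ≈ 23.96
Hypotenuse = 2·23.96 ≈ 47.9201

Short leg = 23.96, Hypotenuse = 47.92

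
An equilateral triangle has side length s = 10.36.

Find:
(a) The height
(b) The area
(a) The height splits the triangle into two 30-60-90 halves: h = s·√3/2 = 10.36·1.73205/2 ≈ 17.944/2 ≈ 8.97202
(b) Area = (√3/4)·s² = (√3/4)·10.36² = (√3/4)·107.3296 ≈ 0.433013·107.3296 ≈ 46.4751

Height = 8.972, Area = 46.48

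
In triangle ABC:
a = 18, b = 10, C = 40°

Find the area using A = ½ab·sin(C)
A = ½·a·b·sin(C) = ½·18·10·sin(40°)
sin(40°) ≈ 0.642788
A ≈ ½·180·0.642788 = 90·0.642788 ≈ 57.8509

Area = 57.85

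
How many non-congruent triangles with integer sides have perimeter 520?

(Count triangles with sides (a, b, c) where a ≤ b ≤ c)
Let a ≤ b ≤ c with a + b + c = 520. The only binding inequality is a + b > c, i.e. 520 − c > c, so c < 520/2; and c ≥ 520/3 since c is the largest side.
So 174 ≤ c ≤ 259. For each c, b runs from ⌈(520 − c)/2⌉ up to c (then a = 520 − b − c satisfies 1 ≤ a ≤ b automatically), giving c − ⌈(520 − c)/2⌉ + 1 choices.
Summing over c: 2 + 3 + 5 + 6 + … + 128 + 129  (86 terms, c = 174, …, 259) = 5633
Check (closed form: nearest integer to p²/48 for even p, (p+3)²/48 for odd p): 520²/48 = 270400/48 ≈ 5633.33 → 5633

5633 triangles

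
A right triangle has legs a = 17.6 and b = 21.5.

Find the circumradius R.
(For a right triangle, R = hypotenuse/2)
Hypotenuse c = √(a² + b²) = √(309.76 + 462.25) = √772.01 ≈ 27.7851
R = c/2 ≈ 27.7851/2 ≈ 13.8925

R = 13.89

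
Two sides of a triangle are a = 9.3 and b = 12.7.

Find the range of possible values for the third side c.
Triangle inequality: |a − b| < c < a + b
|a − b| = |9.3 − 12.7| = 3.4
a + b = 9.3 + 12.7 = 22

3.4 < c < 22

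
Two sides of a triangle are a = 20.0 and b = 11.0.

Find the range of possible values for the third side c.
Triangle inequality: |a − b| < c < a + b
|a − b| = |20.0 − 11.0| = 9
a + b = 20.0 + 11.0 = 31

9 < c < 31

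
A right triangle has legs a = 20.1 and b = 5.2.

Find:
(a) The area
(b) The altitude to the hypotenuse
(a) The legs are perpendicular, so Area = ½·a·b = ½·20.1·5.2 = ½·104.52 = 52.26
(b) Hypotenuse c = √(a² + b²) = √(404.01 + 27.04) = √431.05 ≈ 20.7617
    Area = ½·c·h_c  ⇒  h_c = 2·Area/c = 104.52/20.7617 ≈ 5.03426

Area = 52.26, h_c = 5.034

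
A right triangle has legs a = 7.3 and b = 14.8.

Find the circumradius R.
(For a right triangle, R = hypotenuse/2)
Hypotenuse c = √(a² + b²) = √(53.29 + 219.04) = √272.33 ≈ 16.5024
R = c/2 ≈ 16.5024/2 ≈ 8.25121

R = 8.251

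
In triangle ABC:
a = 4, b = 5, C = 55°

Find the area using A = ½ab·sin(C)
A = ½·a·b·sin(C) = ½·4·5·sin(55°)
sin(55°) ≈ 0.819152
A ≈ ½·20·0.819152 = 10·0.819152 ≈ 8.19152

Area = 8.192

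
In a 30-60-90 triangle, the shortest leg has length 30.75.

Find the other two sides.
In a 30-60-90 triangle the sides are in ratio 1 : √3 : 2 (short leg : long leg : hypotenuse).
Long leg = 30.75·√3 ≈ 30.75·1.73205 ≈ 53.2606
Hypotenuse = 2·30.75 = 61.5

Long leg = 30.75√3 = 53.26, Hypotenuse = 61.5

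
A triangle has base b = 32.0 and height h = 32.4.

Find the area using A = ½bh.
A = ½·b·h = ½·32.0·32.4 = ½·1036.8 = 518.4

Area = 518.4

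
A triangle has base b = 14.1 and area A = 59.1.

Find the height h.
A = ½·b·h  ⇒  h = 2A/b = 2·59.1/14.1 = 118.2/14.1 ≈ 8.38298

h = 8.383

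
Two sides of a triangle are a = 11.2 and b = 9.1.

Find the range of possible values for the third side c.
Triangle inequality: |a − b| < c < a + b
|a − b| = |11.2 − 9.1| = 2.1
a + b = 11.2 + 9.1 = 20.3

2.1 < c < 20.3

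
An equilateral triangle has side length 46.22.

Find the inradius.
r = Area/s with s the semi-perimeter.
Area = (√3/4)·46.22² = (√3/4)·2136.2884 ≈ 0.433013·2136.2884 ≈ 925.04
s = 3·46.22/2 = 69.33
r ≈ 925.04/69.33 ≈ 13.3426
(Equivalently r = side/(2√3) = 46.22/3.4641 ≈ 13.3426.)

r = 13.34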